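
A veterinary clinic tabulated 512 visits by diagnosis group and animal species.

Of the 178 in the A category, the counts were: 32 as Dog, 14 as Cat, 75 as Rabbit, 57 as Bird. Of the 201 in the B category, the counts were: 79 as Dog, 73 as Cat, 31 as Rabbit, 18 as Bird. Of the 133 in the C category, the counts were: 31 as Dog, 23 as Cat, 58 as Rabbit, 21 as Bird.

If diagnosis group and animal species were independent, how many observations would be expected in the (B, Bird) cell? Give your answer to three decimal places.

Row total (B) = 201; column total (Bird) = 96; grand total N = 512.
Expected count = (row total × column total) / N = 201 × 96 / 512 = 37.688.

37.688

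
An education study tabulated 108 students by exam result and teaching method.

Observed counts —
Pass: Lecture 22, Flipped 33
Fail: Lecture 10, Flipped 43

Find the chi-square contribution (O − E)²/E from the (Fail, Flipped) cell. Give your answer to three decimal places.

Row total (Fail) = 53; column total (Flipped) = 76; N = 108.
Expected count E = 53 × 76 / 108 = 37.2963.
Contribution = (O − E)²/E = (43 − 37.2963)² / 37.2963 = 0.872.

0.872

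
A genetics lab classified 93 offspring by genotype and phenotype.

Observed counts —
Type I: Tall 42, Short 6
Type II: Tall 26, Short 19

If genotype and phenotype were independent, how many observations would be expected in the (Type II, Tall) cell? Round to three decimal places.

Row total (Type II) = 45; column total (Tall) = 68; grand total N = 93.
Expected count = (row total × column total) / N = 45 × 68 / 93 = 32.903.

32.903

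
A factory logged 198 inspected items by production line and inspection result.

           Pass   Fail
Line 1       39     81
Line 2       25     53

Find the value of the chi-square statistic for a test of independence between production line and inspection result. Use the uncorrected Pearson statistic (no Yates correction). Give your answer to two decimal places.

Row totals: 120, 78. Column totals: 64, 134. Grand total N = 198.
Expected counts (row total × column total / N):
  Line 1, Pass: 120×64/198 = 38.788
  Line 1, Fail: 120×134/198 = 81.212
  Line 2, Pass: 78×64/198 = 25.212
  Line 2, Fail: 78×134/198 = 52.788
Contributions (O − E)²/E:
  (39 − 38.788)²/38.788 = 0.0012
  (81 − 81.212)²/81.212 = 0.0006
  (25 − 25.212)²/25.212 = 0.0018
  (53 − 52.788)²/52.788 = 0.0009
χ² = 0.0012 + 0.0006 + 0.0018 + 0.0009 = 0.00

0.00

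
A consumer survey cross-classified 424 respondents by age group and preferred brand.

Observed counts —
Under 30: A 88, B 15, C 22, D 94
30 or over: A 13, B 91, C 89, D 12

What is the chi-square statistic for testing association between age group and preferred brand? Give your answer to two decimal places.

Row totals: 219, 205. Column totals: 101, 106, 111, 106. Grand total N = 424.
Expected counts (row total × column total / N):
  Under 30, A: 219×101/424 = 52.167
  Under 30, B: 219×106/424 = 54.750
  Under 30, C: 219×111/424 = 57.333
  Under 30, D: 219×106/424 = 54.750
  30 or over, A: 205×101/424 = 48.833
  30 or over, B: 205×106/424 = 51.250
  30 or over, C: 205×111/424 = 53.667
  30 or over, D: 205×106/424 = 51.250
Contributions (O − E)²/E:
  (88 − 52.167)²/52.167 = 24.6133
  (15 − 54.750)²/54.750 = 28.8596
  (22 − 57.333)²/57.333 = 21.7749
  (94 − 54.750)²/54.750 = 28.1381
  (13 − 48.833)²/48.833 = 26.2938
  (91 − 51.250)²/51.250 = 30.8305
  (89 − 53.667)²/53.667 = 23.2624
  (12 − 51.250)²/51.250 = 30.0598
χ² = 24.6133 + 28.8596 + 21.7749 + 28.1381 + 26.2938 + 30.8305 + 23.2624 + 30.0598 = 213.83

213.83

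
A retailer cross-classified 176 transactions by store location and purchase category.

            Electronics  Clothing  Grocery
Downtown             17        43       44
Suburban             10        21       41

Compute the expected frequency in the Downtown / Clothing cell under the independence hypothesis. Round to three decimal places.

Row total (Downtown) = 104; column total (Clothing) = 64; grand total N = 176.
Expected count = (row total × column total) / N = 104 × 64 / 176 = 37.818.

37.818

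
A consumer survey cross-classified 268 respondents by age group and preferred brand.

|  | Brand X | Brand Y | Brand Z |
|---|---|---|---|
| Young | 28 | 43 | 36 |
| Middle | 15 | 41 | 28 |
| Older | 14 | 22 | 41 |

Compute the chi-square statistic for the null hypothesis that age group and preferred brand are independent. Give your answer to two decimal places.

11.65

Row totals: 107, 84, 77. Column totals: 57, 106, 105. Grand total N = 268.
Expected counts (row total × column total / N):
  Young, Brand X: 107×57/268 = 22.7575
  Young, Brand Y: 107×106/268 = 42.3209
  Young, Brand Z: 107×105/268 = 41.9216
  Middle, Brand X: 84×57/268 = 17.8657
  Middle, Brand Y: 84×106/268 = 33.2239
  Middle, Brand Z: 84×105/268 = 32.9104
  Older, Brand X: 77×57/268 = 16.3769
  Older, Brand Y: 77×106/268 = 30.4552
  Older, Brand Z: 77×105/268 = 30.1679
Contributions (O − E)²/E:
  (28 − 22.7575)²/22.7575 = 1.2077
  (43 − 42.3209)²/42.3209 = 0.0109
  (36 − 41.9216)²/41.9216 = 0.8365
  (15 − 17.8657)²/17.8657 = 0.4597
  (41 − 33.2239)²/33.2239 = 1.8200
  (28 − 32.9104)²/32.9104 = 0.7327
  (14 − 16.3769)²/16.3769 = 0.3450
  (22 − 30.4552)²/30.4552 = 2.3474
  (41 − 30.1679)²/30.1679 = 3.8894
χ² = 1.2077 + 0.0109 + 0.8365 + 0.4597 + 1.8200 + 0.7327 + 0.3450 + 2.3474 + 3.8894 = 11.65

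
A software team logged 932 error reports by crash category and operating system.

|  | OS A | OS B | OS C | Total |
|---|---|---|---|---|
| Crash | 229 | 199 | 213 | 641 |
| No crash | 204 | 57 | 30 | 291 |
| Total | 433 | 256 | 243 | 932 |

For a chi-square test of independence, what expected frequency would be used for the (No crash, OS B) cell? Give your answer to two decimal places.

79.93

Row total (No crash) = 291; column total (OS B) = 256; grand total N = 932.
Expected count = (row total × column total) / N = 291 × 256 / 932 = 79.93.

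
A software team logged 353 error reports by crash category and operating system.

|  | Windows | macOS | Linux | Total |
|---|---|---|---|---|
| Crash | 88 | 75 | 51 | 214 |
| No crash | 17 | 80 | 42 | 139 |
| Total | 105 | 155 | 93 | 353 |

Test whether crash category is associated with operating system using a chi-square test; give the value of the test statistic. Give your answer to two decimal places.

34.67

Grand total N = 353.
Expected counts (row total × column total / N):
  Crash, Windows: 214×105/353 = 63.654
  Crash, macOS: 214×155/353 = 93.966
  Crash, Linux: 214×93/353 = 56.380
  No crash, Windows: 139×105/353 = 41.346
  No crash, macOS: 139×155/353 = 61.034
  No crash, Linux: 139×93/353 = 36.620
Contributions (O − E)²/E:
  (88 − 63.654)²/63.654 = 9.3117
  (75 − 93.966)²/93.966 = 3.8281
  (51 − 56.380)²/56.380 = 0.5134
  (17 − 41.346)²/41.346 = 14.3358
  (80 − 61.034)²/61.034 = 5.8936
  (42 − 36.620)²/36.620 = 0.7904
χ² = 9.3117 + 3.8281 + 0.5134 + 14.3358 + 5.8936 + 0.7904 = 34.67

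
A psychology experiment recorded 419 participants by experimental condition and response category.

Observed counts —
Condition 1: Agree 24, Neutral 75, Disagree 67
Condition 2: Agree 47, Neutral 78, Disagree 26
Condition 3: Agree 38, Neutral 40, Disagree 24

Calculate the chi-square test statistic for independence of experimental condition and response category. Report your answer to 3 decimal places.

33.183

Row totals: 166, 151, 102. Column totals: 109, 193, 117. Grand total N = 419.
Expected counts (row total × column total / N):
  Condition 1, Agree: 166×109/419 = 43.18377
  Condition 1, Neutral: 166×193/419 = 76.46301
  Condition 1, Disagree: 166×117/419 = 46.35322
  Condition 2, Agree: 151×109/419 = 39.28162
  Condition 2, Neutral: 151×193/419 = 69.55370
  Condition 2, Disagree: 151×117/419 = 42.16468
  Condition 3, Agree: 102×109/419 = 26.53461
  Condition 3, Neutral: 102×193/419 = 46.98329
  Condition 3, Disagree: 102×117/419 = 28.48210
Contributions (O − E)²/E:
  (24 − 43.18377)²/43.18377 = 8.5221
  (75 − 76.46301)²/76.46301 = 0.0280
  (67 − 46.35322)²/46.35322 = 9.1965
  (47 − 39.28162)²/39.28162 = 1.5166
  (78 − 69.55370)²/69.55370 = 1.0257
  (26 − 42.16468)²/42.16468 = 6.1971
  (38 − 26.53461)²/26.53461 = 4.9541
  (40 − 46.98329)²/46.98329 = 1.0380
  (24 − 28.48210)²/28.48210 = 0.7053
χ² = 8.5221 + 0.0280 + 9.1965 + 1.5166 + 1.0257 + 6.1971 + 4.9541 + 1.0380 + 0.7053 = 33.183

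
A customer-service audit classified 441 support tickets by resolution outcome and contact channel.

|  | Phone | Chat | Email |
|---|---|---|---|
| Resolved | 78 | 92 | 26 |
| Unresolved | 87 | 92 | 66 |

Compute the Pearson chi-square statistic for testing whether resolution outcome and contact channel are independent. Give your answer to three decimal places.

12.593

Row totals: 196, 245. Column totals: 165, 184, 92. Grand total N = 441.
Expected counts (row total × column total / N):
  Resolved, Phone: 196×165/441 = 73.33333
  Resolved, Chat: 196×184/441 = 81.77778
  Resolved, Email: 196×92/441 = 40.88889
  Unresolved, Phone: 245×165/441 = 91.66667
  Unresolved, Chat: 245×184/441 = 102.22222
  Unresolved, Email: 245×92/441 = 51.11111
Contributions (O − E)²/E:
  (78 − 73.33333)²/73.33333 = 0.2970
  (92 − 81.77778)²/81.77778 = 1.2778
  (26 − 40.88889)²/40.88889 = 5.4215
  (87 − 91.66667)²/91.66667 = 0.2376
  (92 − 102.22222)²/102.22222 = 1.0222
  (66 − 51.11111)²/51.11111 = 4.3372
χ² = 0.2970 + 1.2778 + 5.4215 + 0.2376 + 1.0222 + 4.3372 = 12.593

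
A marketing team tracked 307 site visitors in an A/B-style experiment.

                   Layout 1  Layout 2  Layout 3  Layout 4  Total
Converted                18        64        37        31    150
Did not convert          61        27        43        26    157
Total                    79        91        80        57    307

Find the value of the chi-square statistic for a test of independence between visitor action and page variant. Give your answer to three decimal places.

Grand total N = 307.
Expected counts (row total × column total / N):
  Converted, Layout 1: 150×79/307 = 38.5993
  Converted, Layout 2: 150×91/307 = 44.4625
  Converted, Layout 3: 150×80/307 = 39.0879
  Converted, Layout 4: 150×57/307 = 27.8502
  Did not convert, Layout 1: 157×79/307 = 40.4007
  Did not convert, Layout 2: 157×91/307 = 46.5375
  Did not convert, Layout 3: 157×80/307 = 40.9121
  Did not convert, Layout 4: 157×57/307 = 29.1498
Contributions (O − E)²/E:
  (18 − 38.5993)²/38.5993 = 10.9932
  (64 − 44.4625)²/44.4625 = 8.5851
  (37 − 39.0879)²/39.0879 = 0.1115
  (31 − 27.8502)²/27.8502 = 0.3562
  (61 − 40.4007)²/40.4007 = 10.5031
  (27 − 46.5375)²/46.5375 = 8.2023
  (43 − 40.9121)²/40.9121 = 0.1066
  (26 − 29.1498)²/29.1498 = 0.3404
χ² = 10.9932 + 8.5851 + 0.1115 + 0.3562 + 10.5031 + 8.2023 + 0.1066 + 0.3404 = 39.198

39.198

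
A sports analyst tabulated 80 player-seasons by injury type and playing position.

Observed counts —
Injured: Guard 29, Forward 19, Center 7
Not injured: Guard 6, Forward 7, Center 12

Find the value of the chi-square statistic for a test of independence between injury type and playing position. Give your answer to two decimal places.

Row totals: 55, 25. Column totals: 35, 26, 19. Grand total N = 80.
Expected counts (row total × column total / N):
  Injured, Guard: 55×35/80 = 24.062
  Injured, Forward: 55×26/80 = 17.875
  Injured, Center: 55×19/80 = 13.062
  Not injured, Guard: 25×35/80 = 10.938
  Not injured, Forward: 25×26/80 = 8.125
  Not injured, Center: 25×19/80 = 5.938
Contributions (O − E)²/E:
  (29 − 24.062)²/24.062 = 1.0134
  (19 − 17.875)²/17.875 = 0.0708
  (7 − 13.062)²/13.062 = 2.8133
  (6 − 10.938)²/10.938 = 2.2293
  (7 − 8.125)²/8.125 = 0.1558
  (12 − 5.938)²/5.938 = 6.1886
χ² = 1.0134 + 0.0708 + 2.8133 + 2.2293 + 0.1558 + 6.1886 = 12.47

12.47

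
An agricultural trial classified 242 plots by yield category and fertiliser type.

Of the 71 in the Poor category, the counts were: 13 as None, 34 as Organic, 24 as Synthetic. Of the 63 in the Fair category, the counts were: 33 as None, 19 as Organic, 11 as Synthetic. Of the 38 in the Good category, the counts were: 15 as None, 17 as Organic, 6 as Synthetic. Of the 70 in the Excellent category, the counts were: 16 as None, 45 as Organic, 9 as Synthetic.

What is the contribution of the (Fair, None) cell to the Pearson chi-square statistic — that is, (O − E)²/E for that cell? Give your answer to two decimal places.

Row total (Fair) = 63; column total (None) = 77; N = 242.
Expected count E = 63 × 77 / 242 = 20.0455.
Contribution = (O − E)²/E = (33 − 20.0455)² / 20.0455 = 8.37.

8.37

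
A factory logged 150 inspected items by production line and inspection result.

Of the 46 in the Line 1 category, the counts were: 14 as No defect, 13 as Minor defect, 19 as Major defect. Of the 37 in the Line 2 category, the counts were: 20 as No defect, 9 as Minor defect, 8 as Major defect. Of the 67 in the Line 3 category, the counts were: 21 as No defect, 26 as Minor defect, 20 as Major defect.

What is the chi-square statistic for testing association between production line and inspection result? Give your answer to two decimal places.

Row totals: 46, 37, 67. Column totals: 55, 48, 47. Grand total N = 150.
Expected counts (row total × column total / N):
  Line 1, No defect: 46×55/150 = 16.867
  Line 1, Minor defect: 46×48/150 = 14.720
  Line 1, Major defect: 46×47/150 = 14.413
  Line 2, No defect: 37×55/150 = 13.567
  Line 2, Minor defect: 37×48/150 = 11.840
  Line 2, Major defect: 37×47/150 = 11.593
  Line 3, No defect: 67×55/150 = 24.567
  Line 3, Minor defect: 67×48/150 = 21.440
  Line 3, Major defect: 67×47/150 = 20.993
Contributions (O − E)²/E:
  (14 − 16.867)²/16.867 = 0.4873
  (13 − 14.720)²/14.720 = 0.2010
  (19 − 14.413)²/14.413 = 1.4598
  (20 − 13.567)²/13.567 = 3.0503
  (9 − 11.840)²/11.840 = 0.6812
  (8 − 11.593)²/11.593 = 1.1136
  (21 − 24.567)²/24.567 = 0.5179
  (26 − 21.440)²/21.440 = 0.9699
  (20 − 20.993)²/20.993 = 0.0470
χ² = 0.4873 + 0.2010 + 1.4598 + 3.0503 + 0.6812 + 1.1136 + 0.5179 + 0.9699 + 0.0470 = 8.53

8.53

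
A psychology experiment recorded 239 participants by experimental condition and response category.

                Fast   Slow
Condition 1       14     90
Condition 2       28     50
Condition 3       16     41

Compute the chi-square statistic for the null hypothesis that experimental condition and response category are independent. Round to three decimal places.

12.797

Row totals: 104, 78, 57. Column totals: 58, 181. Grand total N = 239.
Expected counts (row total × column total / N):
  Condition 1, Fast: 104×58/239 = 25.23849
  Condition 1, Slow: 104×181/239 = 78.76151
  Condition 2, Fast: 78×58/239 = 18.92887
  Condition 2, Slow: 78×181/239 = 59.07113
  Condition 3, Fast: 57×58/239 = 13.83264
  Condition 3, Slow: 57×181/239 = 43.16736
Contributions (O − E)²/E:
  (14 − 25.23849)²/25.23849 = 5.0044
  (90 − 78.76151)²/78.76151 = 1.6036
  (28 − 18.92887)²/18.92887 = 4.3471
  (50 − 59.07113)²/59.07113 = 1.3930
  (16 − 13.83264)²/13.83264 = 0.3396
  (41 − 43.16736)²/43.16736 = 0.1088
χ² = 5.0044 + 1.6036 + 4.3471 + 1.3930 + 0.3396 + 0.1088 = 12.797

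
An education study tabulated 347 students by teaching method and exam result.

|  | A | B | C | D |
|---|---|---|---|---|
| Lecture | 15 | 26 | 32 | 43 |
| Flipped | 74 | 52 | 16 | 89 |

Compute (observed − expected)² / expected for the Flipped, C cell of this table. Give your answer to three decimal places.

Row total (Flipped) = 231; column total (C) = 48; N = 347.
Expected count E = 231 × 48 / 347 = 31.9539.
Contribution = (O − E)²/E = (16 − 31.9539)² / 31.9539 = 7.965.

7.965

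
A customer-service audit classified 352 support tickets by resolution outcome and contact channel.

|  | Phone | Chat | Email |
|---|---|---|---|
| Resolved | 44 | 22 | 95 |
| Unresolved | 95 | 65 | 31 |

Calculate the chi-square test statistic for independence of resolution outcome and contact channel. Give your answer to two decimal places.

Row totals: 161, 191. Column totals: 139, 87, 126. Grand total N = 352.
Expected counts (row total × column total / N):
  Resolved, Phone: 161×139/352 = 63.577
  Resolved, Chat: 161×87/352 = 39.793
  Resolved, Email: 161×126/352 = 57.631
  Unresolved, Phone: 191×139/352 = 75.423
  Unresolved, Chat: 191×87/352 = 47.207
  Unresolved, Email: 191×126/352 = 68.369
Contributions (O − E)²/E:
  (44 − 63.577)²/63.577 = 6.0283
  (22 − 39.793)²/39.793 = 7.9559
  (95 − 57.631)²/57.631 = 24.2307
  (95 − 75.423)²/75.423 = 5.0815
  (65 − 47.207)²/47.207 = 6.7064
  (31 − 68.369)²/68.369 = 20.4251
χ² = 6.0283 + 7.9559 + 24.2307 + 5.0815 + 6.7064 + 20.4251 = 70.43

70.43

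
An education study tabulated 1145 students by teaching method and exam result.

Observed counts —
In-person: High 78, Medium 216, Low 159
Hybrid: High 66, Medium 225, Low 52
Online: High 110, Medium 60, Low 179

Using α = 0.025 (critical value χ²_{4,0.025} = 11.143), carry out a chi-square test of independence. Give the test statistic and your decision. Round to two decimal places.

Row totals: 453, 343, 349. Column totals: 254, 501, 390. Grand total N = 1145.
Expected counts (row total × column total / N):
  In-person, High: 453×254/1145 = 100.491
  In-person, Medium: 453×501/1145 = 198.212
  In-person, Low: 453×390/1145 = 154.297
  Hybrid, High: 343×254/1145 = 76.089
  Hybrid, Medium: 343×501/1145 = 150.081
  Hybrid, Low: 343×390/1145 = 116.830
  Online, High: 349×254/1145 = 77.420
  Online, Medium: 349×501/1145 = 152.707
  Online, Low: 349×390/1145 = 118.873
Contributions (O − E)²/E:
  (78 − 100.491)²/100.491 = 5.0337
  (216 − 198.212)²/198.212 = 1.5963
  (159 − 154.297)²/154.297 = 0.1433
  (66 − 76.089)²/76.089 = 1.3377
  (225 − 150.081)²/150.081 = 37.3988
  (52 − 116.830)²/116.830 = 35.9747
  (110 − 77.420)²/77.420 = 13.7104
  (60 − 152.707)²/152.707 = 56.2816
  (179 − 118.873)²/118.873 = 30.4128
χ² = 5.0337 + 1.5963 + 0.1433 + 1.3377 + 37.3988 + 35.9747 + 13.7104 + 56.2816 + 30.4128 = 181.89
df = (3−1)(3−1) = 4. Since 181.89 > 11.143, reject the null hypothesis of independence at α = 0.025.

181.89; reject H₀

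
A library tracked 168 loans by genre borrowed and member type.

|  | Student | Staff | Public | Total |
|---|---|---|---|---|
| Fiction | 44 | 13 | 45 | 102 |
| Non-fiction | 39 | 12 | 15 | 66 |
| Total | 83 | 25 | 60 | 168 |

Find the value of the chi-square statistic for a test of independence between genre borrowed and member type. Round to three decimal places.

Grand total N = 168.
Expected counts (row total × column total / N):
  Fiction, Student: 102×83/168 = 50.3929
  Fiction, Staff: 102×25/168 = 15.1786
  Fiction, Public: 102×60/168 = 36.4286
  Non-fiction, Student: 66×83/168 = 32.6071
  Non-fiction, Staff: 66×25/168 = 9.8214
  Non-fiction, Public: 66×60/168 = 23.5714
Contributions (O − E)²/E:
  (44 − 50.3929)²/50.3929 = 0.8110
  (13 − 15.1786)²/15.1786 = 0.3127
  (45 − 36.4286)²/36.4286 = 2.0168
  (39 − 32.6071)²/32.6071 = 1.2534
  (12 − 9.8214)²/9.8214 = 0.4833
  (15 − 23.5714)²/23.5714 = 3.1169
χ² = 0.8110 + 0.3127 + 2.0168 + 1.2534 + 0.4833 + 3.1169 = 7.994

7.994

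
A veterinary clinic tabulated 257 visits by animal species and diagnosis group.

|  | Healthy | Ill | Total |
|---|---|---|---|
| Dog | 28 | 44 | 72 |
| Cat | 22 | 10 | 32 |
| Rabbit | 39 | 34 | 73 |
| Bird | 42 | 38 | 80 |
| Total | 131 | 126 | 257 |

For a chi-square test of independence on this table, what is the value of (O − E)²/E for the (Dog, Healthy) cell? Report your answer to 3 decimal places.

Row total (Dog) = 72; column total (Healthy) = 131; N = 257.
Expected count E = 72 × 131 / 257 = 36.7004.
Contribution = (O − E)²/E = (28 − 36.7004)² / 36.7004 = 2.063.

2.063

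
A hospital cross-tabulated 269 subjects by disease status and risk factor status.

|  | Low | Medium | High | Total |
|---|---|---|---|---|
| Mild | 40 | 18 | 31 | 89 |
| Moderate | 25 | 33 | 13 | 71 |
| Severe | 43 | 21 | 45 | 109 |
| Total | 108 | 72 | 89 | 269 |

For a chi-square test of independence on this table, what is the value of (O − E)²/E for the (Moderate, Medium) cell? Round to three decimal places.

Row total (Moderate) = 71; column total (Medium) = 72; N = 269.
Expected count E = 71 × 72 / 269 = 19.0037.
Contribution = (O − E)²/E = (33 − 19.0037)² / 19.0037 = 10.308.

10.308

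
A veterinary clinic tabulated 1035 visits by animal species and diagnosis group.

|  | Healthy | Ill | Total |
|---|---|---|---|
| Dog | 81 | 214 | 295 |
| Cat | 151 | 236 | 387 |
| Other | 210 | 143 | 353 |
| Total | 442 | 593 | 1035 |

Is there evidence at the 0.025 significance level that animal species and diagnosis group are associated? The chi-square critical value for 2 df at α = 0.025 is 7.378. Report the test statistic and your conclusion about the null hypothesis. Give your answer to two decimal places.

Grand total N = 1035.
Expected counts (row total × column total / N):
  Dog, Healthy: 295×442/1035 = 125.981
  Dog, Ill: 295×593/1035 = 169.019
  Cat, Healthy: 387×442/1035 = 165.270
  Cat, Ill: 387×593/1035 = 221.730
  Other, Healthy: 353×442/1035 = 150.750
  Other, Ill: 353×593/1035 = 202.250
Contributions (O − E)²/E:
  (81 − 125.981)²/125.981 = 16.0603
  (214 − 169.019)²/169.019 = 11.9708
  (151 − 165.270)²/165.270 = 1.2321
  (236 − 221.730)²/221.730 = 0.9184
  (210 − 150.750)²/150.750 = 23.2873
  (143 − 202.250)²/202.250 = 17.3575
χ² = 16.0603 + 11.9708 + 1.2321 + 0.9184 + 23.2873 + 17.3575 = 70.83
df = (3−1)(2−1) = 2. Since 70.83 > 7.378, reject the null hypothesis of independence at α = 0.025.

70.83; reject H₀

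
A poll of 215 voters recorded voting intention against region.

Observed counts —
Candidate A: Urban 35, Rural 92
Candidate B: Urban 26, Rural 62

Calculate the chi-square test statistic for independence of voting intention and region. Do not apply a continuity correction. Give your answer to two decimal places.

Row totals: 127, 88. Column totals: 61, 154. Grand total N = 215.
Expected counts (row total × column total / N):
  Candidate A, Urban: 127×61/215 = 36.033
  Candidate A, Rural: 127×154/215 = 90.967
  Candidate B, Urban: 88×61/215 = 24.967
  Candidate B, Rural: 88×154/215 = 63.033
Contributions (O − E)²/E:
  (35 − 36.033)²/36.033 = 0.0296
  (92 − 90.967)²/90.967 = 0.0117
  (26 − 24.967)²/24.967 = 0.0427
  (62 − 63.033)²/63.033 = 0.0169
χ² = 0.0296 + 0.0117 + 0.0427 + 0.0169 = 0.10

0.10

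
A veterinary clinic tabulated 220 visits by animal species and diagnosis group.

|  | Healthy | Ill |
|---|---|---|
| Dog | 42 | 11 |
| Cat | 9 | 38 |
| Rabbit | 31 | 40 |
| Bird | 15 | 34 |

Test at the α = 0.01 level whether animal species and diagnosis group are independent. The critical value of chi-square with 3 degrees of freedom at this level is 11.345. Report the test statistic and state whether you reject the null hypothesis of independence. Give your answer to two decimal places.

42.05; reject H₀

Row totals: 53, 47, 71, 49. Column totals: 97, 123. Grand total N = 220.
Expected counts (row total × column total / N):
  Dog, Healthy: 53×97/220 = 23.368
  Dog, Ill: 53×123/220 = 29.632
  Cat, Healthy: 47×97/220 = 20.723
  Cat, Ill: 47×123/220 = 26.277
  Rabbit, Healthy: 71×97/220 = 31.305
  Rabbit, Ill: 71×123/220 = 39.695
  Bird, Healthy: 49×97/220 = 21.605
  Bird, Ill: 49×123/220 = 27.395
Contributions (O − E)²/E:
  (42 − 23.368)²/23.368 = 14.8558
  (11 − 29.632)²/29.632 = 11.7154
  (9 − 20.723)²/20.723 = 6.6317
  (38 − 26.277)²/26.277 = 5.2300
  (31 − 31.305)²/31.305 = 0.0030
  (40 − 39.695)²/39.695 = 0.0023
  (15 − 21.605)²/21.605 = 2.0193
  (34 − 27.395)²/27.395 = 1.5925
χ² = 14.8558 + 11.7154 + 6.6317 + 5.2300 + 0.0030 + 0.0023 + 2.0193 + 1.5925 = 42.05
df = (4−1)(2−1) = 3. Since 42.05 > 11.345, reject the null hypothesis of independence at α = 0.01.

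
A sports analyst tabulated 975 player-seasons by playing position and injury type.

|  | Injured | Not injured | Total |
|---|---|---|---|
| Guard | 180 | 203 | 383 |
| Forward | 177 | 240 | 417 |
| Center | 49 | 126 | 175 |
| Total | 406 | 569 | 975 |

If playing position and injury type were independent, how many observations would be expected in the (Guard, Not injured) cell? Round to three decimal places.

Row total (Guard) = 383; column total (Not injured) = 569; grand total N = 975.
Expected count = (row total × column total) / N = 383 × 569 / 975 = 223.515.

223.515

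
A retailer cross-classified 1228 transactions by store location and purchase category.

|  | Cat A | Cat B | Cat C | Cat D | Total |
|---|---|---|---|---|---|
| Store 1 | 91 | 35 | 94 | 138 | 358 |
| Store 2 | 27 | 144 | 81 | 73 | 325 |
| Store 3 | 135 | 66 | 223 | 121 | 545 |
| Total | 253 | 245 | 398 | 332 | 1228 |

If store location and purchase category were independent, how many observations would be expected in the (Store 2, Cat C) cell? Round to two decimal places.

105.33

Row total (Store 2) = 325; column total (Cat C) = 398; grand total N = 1228.
Expected count = (row total × column total) / N = 325 × 398 / 1228 = 105.33.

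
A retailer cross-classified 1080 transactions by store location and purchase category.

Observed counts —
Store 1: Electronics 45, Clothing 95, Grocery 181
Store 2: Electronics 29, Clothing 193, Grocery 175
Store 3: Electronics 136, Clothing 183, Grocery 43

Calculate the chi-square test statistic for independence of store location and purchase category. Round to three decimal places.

216.724

Row totals: 321, 397, 362. Column totals: 210, 471, 399. Grand total N = 1080.
Expected counts (row total × column total / N):
  Store 1, Electronics: 321×210/1080 = 62.4167
  Store 1, Clothing: 321×471/1080 = 139.9917
  Store 1, Grocery: 321×399/1080 = 118.5917
  Store 2, Electronics: 397×210/1080 = 77.1944
  Store 2, Clothing: 397×471/1080 = 173.1361
  Store 2, Grocery: 397×399/1080 = 146.6694
  Store 3, Electronics: 362×210/1080 = 70.3889
  Store 3, Clothing: 362×471/1080 = 157.8722
  Store 3, Grocery: 362×399/1080 = 133.7389
Contributions (O − E)²/E:
  (45 − 62.4167)²/62.4167 = 4.8599
  (95 − 139.9917)²/139.9917 = 14.4598
  (181 − 118.5917)²/118.5917 = 32.8421
  (29 − 77.1944)²/77.1944 = 30.0890
  (193 − 173.1361)²/173.1361 = 2.2790
  (175 − 146.6694)²/146.6694 = 5.4723
  (136 − 70.3889)²/70.3889 = 61.1576
  (183 − 157.8722)²/157.8722 = 3.9995
  (43 − 133.7389)²/133.7389 = 61.5643
χ² = 4.8599 + 14.4598 + 32.8421 + 30.0890 + 2.2790 + 5.4723 + 61.1576 + 3.9995 + 61.5643 = 216.724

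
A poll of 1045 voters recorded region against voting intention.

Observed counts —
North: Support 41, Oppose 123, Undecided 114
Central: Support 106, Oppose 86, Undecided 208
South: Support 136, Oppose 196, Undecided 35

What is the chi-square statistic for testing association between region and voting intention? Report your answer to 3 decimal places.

Row totals: 278, 400, 367. Column totals: 283, 405, 357. Grand total N = 1045.
Expected counts (row total × column total / N):
  North, Support: 278×283/1045 = 75.2861
  North, Oppose: 278×405/1045 = 107.7416
  North, Undecided: 278×357/1045 = 94.9722
  Central, Support: 400×283/1045 = 108.3254
  Central, Oppose: 400×405/1045 = 155.0239
  Central, Undecided: 400×357/1045 = 136.6507
  South, Support: 367×283/1045 = 99.3885
  South, Oppose: 367×405/1045 = 142.2344
  South, Undecided: 367×357/1045 = 125.3770
Contributions (O − E)²/E:
  (41 − 75.2861)²/75.2861 = 15.6143
  (123 − 107.7416)²/107.7416 = 2.1609
  (114 − 94.9722)²/94.9722 = 3.8122
  (106 − 108.3254)²/108.3254 = 0.0499
  (86 − 155.0239)²/155.0239 = 30.7327
  (208 − 136.6507)²/136.6507 = 37.2535
  (136 − 99.3885)²/99.3885 = 13.4865
  (196 − 142.2344)²/142.2344 = 20.3238
  (35 − 125.3770)²/125.3770 = 65.1475
χ² = 15.6143 + 2.1609 + 3.8122 + 0.0499 + 30.7327 + 37.2535 + 13.4865 + 20.3238 + 65.1475 = 188.581

188.581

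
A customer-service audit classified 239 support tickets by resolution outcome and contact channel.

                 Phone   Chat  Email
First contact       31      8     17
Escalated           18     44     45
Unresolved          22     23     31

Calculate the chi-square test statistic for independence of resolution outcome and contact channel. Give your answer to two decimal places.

Row totals: 56, 107, 76. Column totals: 71, 75, 93. Grand total N = 239.
Expected counts (row total × column total / N):
  First contact, Phone: 56×71/239 = 16.6360
  First contact, Chat: 56×75/239 = 17.5732
  First contact, Email: 56×93/239 = 21.7908
  Escalated, Phone: 107×71/239 = 31.7866
  Escalated, Chat: 107×75/239 = 33.5774
  Escalated, Email: 107×93/239 = 41.6360
  Unresolved, Phone: 76×71/239 = 22.5774
  Unresolved, Chat: 76×75/239 = 23.8494
  Unresolved, Email: 76×93/239 = 29.5732
Contributions (O − E)²/E:
  (31 − 16.6360)²/16.6360 = 12.4023
  (8 − 17.5732)²/17.5732 = 5.2151
  (17 − 21.7908)²/21.7908 = 1.0533
  (18 − 31.7866)²/31.7866 = 5.9796
  (44 − 33.5774)²/33.5774 = 3.2352
  (45 − 41.6360)²/41.6360 = 0.2718
  (22 − 22.5774)²/22.5774 = 0.0148
  (23 − 23.8494)²/23.8494 = 0.0303
  (31 − 29.5732)²/29.5732 = 0.0688
χ² = 12.4023 + 5.2151 + 1.0533 + 5.9796 + 3.2352 + 0.2718 + 0.0148 + 0.0303 + 0.0688 = 28.27

28.27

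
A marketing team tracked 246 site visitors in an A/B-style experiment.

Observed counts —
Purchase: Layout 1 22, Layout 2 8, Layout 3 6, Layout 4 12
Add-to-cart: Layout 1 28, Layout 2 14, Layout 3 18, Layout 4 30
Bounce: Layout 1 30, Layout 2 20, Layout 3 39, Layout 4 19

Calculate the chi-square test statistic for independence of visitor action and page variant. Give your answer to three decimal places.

17.560

Row totals: 48, 90, 108. Column totals: 80, 42, 63, 61. Grand total N = 246.
Expected counts (row total × column total / N):
  Purchase, Layout 1: 48×80/246 = 15.6098
  Purchase, Layout 2: 48×42/246 = 8.1951
  Purchase, Layout 3: 48×63/246 = 12.2927
  Purchase, Layout 4: 48×61/246 = 11.9024
  Add-to-cart, Layout 1: 90×80/246 = 29.2683
  Add-to-cart, Layout 2: 90×42/246 = 15.3659
  Add-to-cart, Layout 3: 90×63/246 = 23.0488
  Add-to-cart, Layout 4: 90×61/246 = 22.3171
  Bounce, Layout 1: 108×80/246 = 35.1220
  Bounce, Layout 2: 108×42/246 = 18.4390
  Bounce, Layout 3: 108×63/246 = 27.6585
  Bounce, Layout 4: 108×61/246 = 26.7805
Contributions (O − E)²/E:
  (22 − 15.6098)²/15.6098 = 2.6160
  (8 − 8.1951)²/8.1951 = 0.0046
  (6 − 12.2927)²/12.2927 = 3.2213
  (12 − 11.9024)²/11.9024 = 0.0008
  (28 − 29.2683)²/29.2683 = 0.0550
  (14 − 15.3659)²/15.3659 = 0.1214
  (18 − 23.0488)²/23.0488 = 1.1059
  (30 − 22.3171)²/22.3171 = 2.6449
  (30 − 35.1220)²/35.1220 = 0.7470
  (20 − 18.4390)²/18.4390 = 0.1322
  (39 − 27.6585)²/27.6585 = 4.6506
  (19 − 26.7805)²/26.7805 = 2.2605
χ² = 2.6160 + 0.0046 + 3.2213 + 0.0008 + 0.0550 + 0.1214 + 1.1059 + 2.6449 + 0.7470 + 0.1322 + 4.6506 + 2.2605 = 17.560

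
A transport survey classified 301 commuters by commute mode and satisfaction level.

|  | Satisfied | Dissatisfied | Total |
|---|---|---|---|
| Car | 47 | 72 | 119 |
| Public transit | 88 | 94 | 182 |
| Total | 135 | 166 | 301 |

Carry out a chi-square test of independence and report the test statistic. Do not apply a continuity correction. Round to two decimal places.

2.28

Grand total N = 301.
Expected counts (row total × column total / N):
  Car, Satisfied: 119×135/301 = 53.372
  Car, Dissatisfied: 119×166/301 = 65.628
  Public transit, Satisfied: 182×135/301 = 81.628
  Public transit, Dissatisfied: 182×166/301 = 100.372
Contributions (O − E)²/E:
  (47 − 53.372)²/53.372 = 0.7607
  (72 − 65.628)²/65.628 = 0.6187
  (88 − 81.628)²/81.628 = 0.4974
  (94 − 100.372)²/100.372 = 0.4045
χ² = 0.7607 + 0.6187 + 0.4974 + 0.4045 = 2.28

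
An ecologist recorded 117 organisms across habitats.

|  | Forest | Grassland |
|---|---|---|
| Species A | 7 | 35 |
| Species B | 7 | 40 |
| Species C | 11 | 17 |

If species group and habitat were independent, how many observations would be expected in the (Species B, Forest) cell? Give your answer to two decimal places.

Row total (Species B) = 47; column total (Forest) = 25; grand total N = 117.
Expected count = (row total × column total) / N = 47 × 25 / 117 = 10.04.

10.04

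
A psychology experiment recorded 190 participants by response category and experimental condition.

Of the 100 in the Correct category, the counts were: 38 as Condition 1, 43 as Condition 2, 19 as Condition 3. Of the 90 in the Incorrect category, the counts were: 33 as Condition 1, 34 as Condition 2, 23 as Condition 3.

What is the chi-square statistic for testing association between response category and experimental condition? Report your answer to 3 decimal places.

Row totals: 100, 90. Column totals: 71, 77, 42. Grand total N = 190.
Expected counts (row total × column total / N):
  Correct, Condition 1: 100×71/190 = 37.3684
  Correct, Condition 2: 100×77/190 = 40.5263
  Correct, Condition 3: 100×42/190 = 22.1053
  Incorrect, Condition 1: 90×71/190 = 33.6316
  Incorrect, Condition 2: 90×77/190 = 36.4737
  Incorrect, Condition 3: 90×42/190 = 19.8947
Contributions (O − E)²/E:
  (38 − 37.3684)²/37.3684 = 0.0107
  (43 − 40.5263)²/40.5263 = 0.1510
  (19 − 22.1053)²/22.1053 = 0.4362
  (33 − 33.6316)²/33.6316 = 0.0119
  (34 − 36.4737)²/36.4737 = 0.1678
  (23 − 19.8947)²/19.8947 = 0.4847
χ² = 0.0107 + 0.1510 + 0.4362 + 0.0119 + 0.1678 + 0.4847 = 1.262

1.262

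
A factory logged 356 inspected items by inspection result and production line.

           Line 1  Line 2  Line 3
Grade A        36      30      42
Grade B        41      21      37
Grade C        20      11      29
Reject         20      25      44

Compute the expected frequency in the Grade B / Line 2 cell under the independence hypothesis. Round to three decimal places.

Row total (Grade B) = 99; column total (Line 2) = 87; grand total N = 356.
Expected count = (row total × column total) / N = 99 × 87 / 356 = 24.194.

24.194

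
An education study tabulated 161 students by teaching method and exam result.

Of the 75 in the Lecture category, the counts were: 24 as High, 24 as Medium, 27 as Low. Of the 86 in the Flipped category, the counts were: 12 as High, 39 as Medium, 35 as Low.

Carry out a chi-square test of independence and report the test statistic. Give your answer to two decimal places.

7.89

Row totals: 75, 86. Column totals: 36, 63, 62. Grand total N = 161.
Expected counts (row total × column total / N):
  Lecture, High: 75×36/161 = 16.770
  Lecture, Medium: 75×63/161 = 29.348
  Lecture, Low: 75×62/161 = 28.882
  Flipped, High: 86×36/161 = 19.230
  Flipped, Medium: 86×63/161 = 33.652
  Flipped, Low: 86×62/161 = 33.118
Contributions (O − E)²/E:
  (24 − 16.770)²/16.770 = 3.1170
  (24 − 29.348)²/29.348 = 0.9746
  (27 − 28.882)²/28.882 = 0.1226
  (12 − 19.230)²/19.230 = 2.7183
  (39 − 33.652)²/33.652 = 0.8499
  (35 − 33.118)²/33.118 = 0.1069
χ² = 3.1170 + 0.9746 + 0.1226 + 2.7183 + 0.8499 + 0.1069 = 7.89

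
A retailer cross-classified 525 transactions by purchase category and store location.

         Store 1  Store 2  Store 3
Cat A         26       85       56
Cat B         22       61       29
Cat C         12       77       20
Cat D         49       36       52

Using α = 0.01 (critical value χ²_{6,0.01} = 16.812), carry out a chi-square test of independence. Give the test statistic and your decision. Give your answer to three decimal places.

Row totals: 167, 112, 109, 137. Column totals: 109, 259, 157. Grand total N = 525.
Expected counts (row total × column total / N):
  Cat A, Store 1: 167×109/525 = 34.6724
  Cat A, Store 2: 167×259/525 = 82.3867
  Cat A, Store 3: 167×157/525 = 49.9410
  Cat B, Store 1: 112×109/525 = 23.2533
  Cat B, Store 2: 112×259/525 = 55.2533
  Cat B, Store 3: 112×157/525 = 33.4933
  Cat C, Store 1: 109×109/525 = 22.6305
  Cat C, Store 2: 109×259/525 = 53.7733
  Cat C, Store 3: 109×157/525 = 32.5962
  Cat D, Store 1: 137×109/525 = 28.4438
  Cat D, Store 2: 137×259/525 = 67.5867
  Cat D, Store 3: 137×157/525 = 40.9695
Contributions (O − E)²/E:
  (26 − 34.6724)²/34.6724 = 2.1692
  (85 − 82.3867)²/82.3867 = 0.0829
  (56 − 49.9410)²/49.9410 = 0.7351
  (22 − 23.2533)²/23.2533 = 0.0676
  (61 − 55.2533)²/55.2533 = 0.5977
  (29 − 33.4933)²/33.4933 = 0.6028
  (12 − 22.6305)²/22.6305 = 4.9936
  (77 − 53.7733)²/53.7733 = 10.0325
  (20 − 32.5962)²/32.5962 = 4.8676
  (49 − 28.4438)²/28.4438 = 14.8559
  (36 − 67.5867)²/67.5867 = 14.7621
  (52 − 40.9695)²/40.9695 = 2.9698
χ² = 2.1692 + 0.0829 + 0.7351 + 0.0676 + 0.5977 + 0.6028 + 4.9936 + 10.0325 + 4.8676 + 14.8559 + 14.7621 + 2.9698 = 56.737
df = (4−1)(3−1) = 6. Since 56.737 > 16.812, reject the null hypothesis of independence at α = 0.01.

56.737; reject H₀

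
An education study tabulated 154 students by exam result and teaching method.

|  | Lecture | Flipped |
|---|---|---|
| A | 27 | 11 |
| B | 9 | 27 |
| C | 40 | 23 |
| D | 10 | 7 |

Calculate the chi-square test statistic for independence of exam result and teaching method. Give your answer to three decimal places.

Row totals: 38, 36, 63, 17. Column totals: 86, 68. Grand total N = 154.
Expected counts (row total × column total / N):
  A, Lecture: 38×86/154 = 21.2208
  A, Flipped: 38×68/154 = 16.7792
  B, Lecture: 36×86/154 = 20.1039
  B, Flipped: 36×68/154 = 15.8961
  C, Lecture: 63×86/154 = 35.1818
  C, Flipped: 63×68/154 = 27.8182
  D, Lecture: 17×86/154 = 9.4935
  D, Flipped: 17×68/154 = 7.5065
Contributions (O − E)²/E:
  (27 − 21.2208)²/21.2208 = 1.5739
  (11 − 16.7792)²/16.7792 = 1.9905
  (9 − 20.1039)²/20.1039 = 6.1330
  (27 − 15.8961)²/15.8961 = 7.7564
  (40 − 35.1818)²/35.1818 = 0.6599
  (23 − 27.8182)²/27.8182 = 0.8345
  (10 − 9.4935)²/9.4935 = 0.0270
  (7 − 7.5065)²/7.5065 = 0.0342
χ² = 1.5739 + 1.9905 + 6.1330 + 7.7564 + 0.6599 + 0.8345 + 0.0270 + 0.0342 = 19.009

19.009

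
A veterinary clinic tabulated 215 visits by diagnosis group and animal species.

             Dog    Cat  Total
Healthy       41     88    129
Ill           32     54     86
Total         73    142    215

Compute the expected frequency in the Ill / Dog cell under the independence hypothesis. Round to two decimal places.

Row total (Ill) = 86; column total (Dog) = 73; grand total N = 215.
Expected count = (row total × column total) / N = 86 × 73 / 215 = 29.20.

29.20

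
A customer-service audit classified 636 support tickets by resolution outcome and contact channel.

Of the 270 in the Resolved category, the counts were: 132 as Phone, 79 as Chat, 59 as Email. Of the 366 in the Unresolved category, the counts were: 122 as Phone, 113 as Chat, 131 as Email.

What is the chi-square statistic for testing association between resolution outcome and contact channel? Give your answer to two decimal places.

19.66

Row totals: 270, 366. Column totals: 254, 192, 190. Grand total N = 636.
Expected counts (row total × column total / N):
  Resolved, Phone: 270×254/636 = 107.830
  Resolved, Chat: 270×192/636 = 81.509
  Resolved, Email: 270×190/636 = 80.660
  Unresolved, Phone: 366×254/636 = 146.170
  Unresolved, Chat: 366×192/636 = 110.491
  Unresolved, Email: 366×190/636 = 109.340
Contributions (O − E)²/E:
  (132 − 107.830)²/107.830 = 5.4177
  (79 − 81.509)²/81.509 = 0.0772
  (59 − 80.660)²/80.660 = 5.8165
  (122 − 146.170)²/146.170 = 3.9966
  (113 − 110.491)²/110.491 = 0.0570
  (131 − 109.340)²/109.340 = 4.2908
χ² = 5.4177 + 0.0772 + 5.8165 + 3.9966 + 0.0570 + 4.2908 = 19.66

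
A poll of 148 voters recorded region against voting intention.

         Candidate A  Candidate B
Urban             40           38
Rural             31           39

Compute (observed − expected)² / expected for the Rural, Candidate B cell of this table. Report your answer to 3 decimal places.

Row total (Rural) = 70; column total (Candidate B) = 77; N = 148.
Expected count E = 70 × 77 / 148 = 36.4189.
Contribution = (O − E)²/E = (39 − 36.4189)² / 36.4189 = 0.183.

0.183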